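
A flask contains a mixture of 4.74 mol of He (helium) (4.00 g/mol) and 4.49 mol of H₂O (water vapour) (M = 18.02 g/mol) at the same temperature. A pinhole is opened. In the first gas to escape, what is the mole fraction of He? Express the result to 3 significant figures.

Effusion rate of each component ∝ n_i/√M_i (partial pressure × 1/√M).
Mole fraction of He in the effusate = (n_He/√M_He) / (n_He/√M_He + n_H₂O/√M_H₂O)
= (4.74/√4.00) / (4.74/√4.00 + 4.49/√18.02) = 2.370/(2.370 + 1.058) = 0.691.

0.691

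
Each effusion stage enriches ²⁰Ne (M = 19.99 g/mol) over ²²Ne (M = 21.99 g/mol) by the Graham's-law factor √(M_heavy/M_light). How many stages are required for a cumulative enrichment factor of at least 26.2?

69

Single-stage factor α = √(21.99/19.99), so ln α = ½ ln(1.10005) = 0.04768.
Need α^N ≥ 26.2 ⇒ N ≥ ln(26.2) / ln α = 3.266 / 0.04768 = 68.50.
So at least 69 stages are needed.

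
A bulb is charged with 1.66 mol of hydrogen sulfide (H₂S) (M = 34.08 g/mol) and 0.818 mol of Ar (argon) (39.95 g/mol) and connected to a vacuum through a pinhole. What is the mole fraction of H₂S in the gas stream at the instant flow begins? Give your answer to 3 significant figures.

0.687

Effusion rate of each component ∝ n_i/√M_i (partial pressure × 1/√M).
So x_H₂S in the escaping gas = (n_H₂S/√M_H₂S) / Σ(n_i/√M_i)
= (1.66/√34.08) / (1.66/√34.08 + 0.818/√39.95) = 0.2844/(0.2844 + 0.1294) = 0.687.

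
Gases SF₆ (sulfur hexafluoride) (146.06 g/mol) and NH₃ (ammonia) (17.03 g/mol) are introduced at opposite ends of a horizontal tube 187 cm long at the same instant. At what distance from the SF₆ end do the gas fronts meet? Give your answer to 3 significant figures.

Distances travelled in equal time are proportional to diffusion rates, so d_SF₆/d_NH₃ = √(M_NH₃/M_SF₆) = √(17.03/146.06) = 0.3415.
With d_SF₆ + d_NH₃ = 187 cm, d_NH₃ = 187/(1 + 0.3415) = 139.4 cm.
d_SF₆ = 187 − 139.4 = 47.6 cm.

47.6 cm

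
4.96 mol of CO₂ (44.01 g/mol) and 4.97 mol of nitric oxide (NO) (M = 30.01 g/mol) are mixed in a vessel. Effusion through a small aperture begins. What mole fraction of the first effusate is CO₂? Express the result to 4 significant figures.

The effusion rate of species i is ∝ p_i/√M_i ∝ n_i/√M_i.
Mole fraction of CO₂ in the effusate = (n_CO₂/√M_CO₂) / (n_CO₂/√M_CO₂ + n_NO/√M_NO)
= (4.96/√44.01) / (4.96/√44.01 + 4.97/√30.01) = 0.7477/(0.7477 + 0.9072) = 0.4518.

0.4518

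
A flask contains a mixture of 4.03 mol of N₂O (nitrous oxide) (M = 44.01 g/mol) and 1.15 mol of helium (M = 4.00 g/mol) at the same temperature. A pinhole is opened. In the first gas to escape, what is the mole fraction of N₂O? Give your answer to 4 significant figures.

Rate_i ∝ x_i/√M_i (Graham's law weighted by mole fraction), so the effusate composition follows n_i/√M_i.
Mole fraction of N₂O in the effusate = (n_N₂O/√M_N₂O) / (n_N₂O/√M_N₂O + n_He/√M_He)
= (4.03/√44.01) / (4.03/√44.01 + 1.15/√4.00) = 0.6075/(0.6075 + 0.5750) = 0.5137.

0.5137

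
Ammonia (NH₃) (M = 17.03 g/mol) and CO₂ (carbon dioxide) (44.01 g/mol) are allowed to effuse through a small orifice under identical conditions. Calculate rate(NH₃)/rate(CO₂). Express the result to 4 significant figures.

1.608

From Graham's law, rate_NH₃/rate_CO₂ = √(M_CO₂/M_NH₃) = √(44.01/17.03) = √2.584 = 1.608.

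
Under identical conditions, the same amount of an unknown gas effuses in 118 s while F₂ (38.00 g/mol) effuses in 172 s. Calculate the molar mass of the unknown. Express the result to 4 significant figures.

17.89 g/mol

Graham's law gives t_X/t_F₂ = √(M_X/M_F₂).
118/172 = 0.6860 = √(M_X/38.00)
M_X = 38.00 × 0.6860² = 38.00 × 0.4707 = 17.89 g/mol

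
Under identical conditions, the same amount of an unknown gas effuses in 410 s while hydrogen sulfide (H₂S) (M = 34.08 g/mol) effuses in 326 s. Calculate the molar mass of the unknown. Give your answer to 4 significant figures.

53.91 g/mol

Using Graham's law: t_X/t_H₂S = √(M_X/M_H₂S).
410/326 = 1.258 = √(M_X/34.08)
M_X = 34.08 × 1.258² = 34.08 × 1.582 = 53.91 g/mol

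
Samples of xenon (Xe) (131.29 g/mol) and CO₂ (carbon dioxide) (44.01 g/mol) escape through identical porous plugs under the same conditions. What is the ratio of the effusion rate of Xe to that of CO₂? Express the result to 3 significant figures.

Graham's law gives rate_Xe/rate_CO₂ = √(M_CO₂/M_Xe) = √(44.01/131.29) = √0.3352 = 0.579.

0.579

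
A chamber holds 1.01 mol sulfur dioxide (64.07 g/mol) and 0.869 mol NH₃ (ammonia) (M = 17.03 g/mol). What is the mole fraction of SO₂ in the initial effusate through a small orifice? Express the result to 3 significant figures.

0.375

Each component's effusion rate ∝ (its partial pressure)·(1/√M) ∝ n_i/√M_i.
So x_SO₂ in the escaping gas = (n_SO₂/√M_SO₂) / Σ(n_i/√M_i)
= (1.01/√64.07) / (1.01/√64.07 + 0.869/√17.03) = 0.1262/(0.1262 + 0.2106) = 0.375.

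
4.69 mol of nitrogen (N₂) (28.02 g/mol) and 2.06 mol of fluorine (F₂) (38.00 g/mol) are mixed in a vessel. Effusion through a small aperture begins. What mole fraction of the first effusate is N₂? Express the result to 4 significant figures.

Effusion rate of each component ∝ n_i/√M_i (partial pressure × 1/√M).
x_N₂(eff) = (n_N₂/√M_N₂) / (n_N₂/√M_N₂ + n_F₂/√M_F₂)
= (4.69/√28.02) / (4.69/√28.02 + 2.06/√38.00) = 0.8860/(0.8860 + 0.3342) = 0.7261.

0.7261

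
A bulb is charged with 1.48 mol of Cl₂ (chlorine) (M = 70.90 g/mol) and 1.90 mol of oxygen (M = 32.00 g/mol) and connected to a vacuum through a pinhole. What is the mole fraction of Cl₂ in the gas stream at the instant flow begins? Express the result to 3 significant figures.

The effusion rate of species i is ∝ p_i/√M_i ∝ n_i/√M_i.
Mole fraction of Cl₂ in the effusate = (n_Cl₂/√M_Cl₂) / (n_Cl₂/√M_Cl₂ + n_O₂/√M_O₂)
= (1.48/√70.90) / (1.48/√70.90 + 1.90/√32.00) = 0.1758/(0.1758 + 0.3359) = 0.344.

0.344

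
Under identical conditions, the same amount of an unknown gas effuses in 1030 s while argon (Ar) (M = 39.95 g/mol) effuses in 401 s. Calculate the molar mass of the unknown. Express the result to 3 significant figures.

From Graham's law, t_X/t_Ar = √(M_X/M_Ar).
1030/401 = 2.569 = √(M_X/39.95)
M_X = 39.95 × 2.569² = 39.95 × 6.598 = 264 g/mol

264 g/mol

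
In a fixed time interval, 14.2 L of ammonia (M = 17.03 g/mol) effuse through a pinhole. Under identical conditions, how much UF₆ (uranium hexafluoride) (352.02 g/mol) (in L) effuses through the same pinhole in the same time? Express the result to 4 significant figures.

Using Graham's law: rate_UF₆/rate_NH₃ = √(M_NH₃/M_UF₆) = √(17.03/352.02) = √0.04838 = 0.2199.
So the volume for UF₆ is 14.2 × 0.2199 = 3.123 L.

3.123 L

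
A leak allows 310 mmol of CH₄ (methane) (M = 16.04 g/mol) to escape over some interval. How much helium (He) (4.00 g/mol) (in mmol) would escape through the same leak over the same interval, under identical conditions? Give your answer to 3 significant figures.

621 mmol

By Graham's law, rate_He/rate_CH₄ = √(M_CH₄/M_He) = √(16.04/4.00) = √4.010 = 2.002.
So the amount for He is 310 × 2.002 = 621 mmol.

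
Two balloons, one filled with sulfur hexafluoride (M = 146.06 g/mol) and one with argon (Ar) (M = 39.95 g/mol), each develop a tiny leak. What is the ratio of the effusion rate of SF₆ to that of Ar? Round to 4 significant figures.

Graham's law gives rate_SF₆/rate_Ar = √(M_Ar/M_SF₆) = √(39.95/146.06) = √0.2735 = 0.5230.

0.5230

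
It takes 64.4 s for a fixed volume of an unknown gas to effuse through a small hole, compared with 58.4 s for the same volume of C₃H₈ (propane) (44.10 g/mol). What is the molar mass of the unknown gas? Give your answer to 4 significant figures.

Graham's law gives t_X/t_C₃H₈ = √(M_X/M_C₃H₈).
64.4/58.4 = 1.103 = √(M_X/44.10)
M_X = 44.10 × 1.103² = 44.10 × 1.216 = 53.63 g/mol

53.63 g/mol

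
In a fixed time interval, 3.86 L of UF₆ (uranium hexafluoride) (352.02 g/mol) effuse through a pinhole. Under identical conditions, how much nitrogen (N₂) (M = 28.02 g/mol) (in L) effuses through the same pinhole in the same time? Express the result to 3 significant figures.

13.7 L

Graham's law gives rate_N₂/rate_UF₆ = √(M_UF₆/M_N₂) = √(352.02/28.02) = √12.56 = 3.544.
So the volume for N₂ is 3.86 × 3.544 = 13.7 L.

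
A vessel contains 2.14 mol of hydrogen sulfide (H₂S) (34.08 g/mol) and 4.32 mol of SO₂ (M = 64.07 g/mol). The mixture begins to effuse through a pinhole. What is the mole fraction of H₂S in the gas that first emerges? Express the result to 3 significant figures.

Effusion rate of each component ∝ n_i/√M_i (partial pressure × 1/√M).
So x_H₂S in the escaping gas = (n_H₂S/√M_H₂S) / Σ(n_i/√M_i)
= (2.14/√34.08) / (2.14/√34.08 + 4.32/√64.07) = 0.3666/(0.3666 + 0.5397) = 0.404.

0.404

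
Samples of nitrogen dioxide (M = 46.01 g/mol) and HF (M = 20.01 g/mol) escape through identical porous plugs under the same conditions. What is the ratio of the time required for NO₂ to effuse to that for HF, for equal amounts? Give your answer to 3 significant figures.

From Graham's law, t_NO₂/t_HF = √(M_NO₂/M_HF) = √(46.01/20.01) = √2.299 = 1.52.

1.52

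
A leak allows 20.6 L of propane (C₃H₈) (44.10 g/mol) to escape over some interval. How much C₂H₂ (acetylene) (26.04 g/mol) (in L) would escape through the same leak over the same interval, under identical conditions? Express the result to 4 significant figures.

26.81 L

By Graham's law, rate_C₂H₂/rate_C₃H₈ = √(M_C₃H₈/M_C₂H₂) = √(44.10/26.04) = √1.694 = 1.301.
So the volume for C₂H₂ is 20.6 × 1.301 = 26.81 L.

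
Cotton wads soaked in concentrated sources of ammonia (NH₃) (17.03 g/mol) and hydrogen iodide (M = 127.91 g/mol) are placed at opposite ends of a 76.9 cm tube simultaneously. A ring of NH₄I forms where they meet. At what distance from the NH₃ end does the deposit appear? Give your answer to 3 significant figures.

56.3 cm

The fronts meet when d_NH₃ + d_HI = L with d_NH₃/d_HI = √(M_HI/M_NH₃) (Graham's law). Here √(M_HI/M_NH₃) = √(127.91/17.03) = 2.741.
With d_NH₃ + d_HI = 76.9 cm, d_HI = 76.9/(1 + 2.741) = 20.56 cm.
d_NH₃ = 76.9 − 20.56 = 56.3 cm.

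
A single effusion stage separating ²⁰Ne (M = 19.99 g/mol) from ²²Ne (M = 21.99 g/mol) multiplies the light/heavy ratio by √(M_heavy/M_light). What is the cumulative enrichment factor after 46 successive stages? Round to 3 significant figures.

After 46 stages the ratio has grown by (√(21.99/19.99))^46 = (21.99/19.99)^(46/2).
= 1.10005^23 = 8.96.

8.96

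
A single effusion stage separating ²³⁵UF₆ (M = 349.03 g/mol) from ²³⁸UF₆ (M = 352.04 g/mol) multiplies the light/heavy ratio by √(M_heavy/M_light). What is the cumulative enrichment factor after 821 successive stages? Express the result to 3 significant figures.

34.0

Each stage multiplies the ratio by α = √(352.04/349.03), so after 821 stages the overall factor is α^821 = (352.04/349.03)^(821/2).
= 1.00862^(821/2) = 34.0.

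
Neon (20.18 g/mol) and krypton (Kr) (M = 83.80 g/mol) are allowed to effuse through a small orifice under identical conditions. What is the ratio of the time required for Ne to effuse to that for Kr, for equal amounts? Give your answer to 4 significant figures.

0.4907

Graham's law gives t_Ne/t_Kr = √(M_Ne/M_Kr) = √(20.18/83.80) = √0.2408 = 0.4907.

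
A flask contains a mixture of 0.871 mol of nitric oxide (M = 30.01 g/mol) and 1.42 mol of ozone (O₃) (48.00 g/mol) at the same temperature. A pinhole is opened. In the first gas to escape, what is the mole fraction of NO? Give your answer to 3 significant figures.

0.437

The effusion rate of species i is ∝ p_i/√M_i ∝ n_i/√M_i.
So x_NO in the escaping gas = (n_NO/√M_NO) / Σ(n_i/√M_i)
= (0.871/√30.01) / (0.871/√30.01 + 1.42/√48.00) = 0.1590/(0.1590 + 0.2050) = 0.437.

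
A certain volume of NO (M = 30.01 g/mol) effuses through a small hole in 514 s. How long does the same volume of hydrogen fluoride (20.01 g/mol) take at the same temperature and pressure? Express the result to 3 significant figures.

420 s

From Graham's law, t_HF/t_NO = √(M_HF/M_NO) = √(20.01/30.01) = √0.6668 = 0.8166.
So the time for HF is 514 × 0.8166 = 420 s.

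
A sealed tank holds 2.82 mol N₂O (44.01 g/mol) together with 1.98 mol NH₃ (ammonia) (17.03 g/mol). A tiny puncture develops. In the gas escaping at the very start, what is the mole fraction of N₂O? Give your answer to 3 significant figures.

Effusion rate of each component ∝ n_i/√M_i (partial pressure × 1/√M).
So x_N₂O in the escaping gas = (n_N₂O/√M_N₂O) / Σ(n_i/√M_i)
= (2.82/√44.01) / (2.82/√44.01 + 1.98/√17.03) = 0.4251/(0.4251 + 0.4798) = 0.470.

0.470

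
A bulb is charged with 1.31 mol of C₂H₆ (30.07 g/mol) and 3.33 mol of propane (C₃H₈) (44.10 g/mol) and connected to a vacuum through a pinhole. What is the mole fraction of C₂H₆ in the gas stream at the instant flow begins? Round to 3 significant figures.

The effusion rate of species i is ∝ p_i/√M_i ∝ n_i/√M_i.
So x_C₂H₆ in the escaping gas = (n_C₂H₆/√M_C₂H₆) / Σ(n_i/√M_i)
= (1.31/√30.07) / (1.31/√30.07 + 3.33/√44.10) = 0.2389/(0.2389 + 0.5014) = 0.323.

0.323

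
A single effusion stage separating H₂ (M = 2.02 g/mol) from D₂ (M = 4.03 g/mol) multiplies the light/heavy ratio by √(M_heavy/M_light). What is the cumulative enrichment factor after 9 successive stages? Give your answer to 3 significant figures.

Overall factor = α^9 with α = √(4.03/2.02), i.e. (4.03/2.02)^(9/2).
= 1.99505^(9/2) = 22.4.

22.4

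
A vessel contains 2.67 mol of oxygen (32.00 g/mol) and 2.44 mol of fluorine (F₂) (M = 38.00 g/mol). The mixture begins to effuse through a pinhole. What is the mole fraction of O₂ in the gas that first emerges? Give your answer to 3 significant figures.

The effusion rate of species i is ∝ p_i/√M_i ∝ n_i/√M_i.
Mole fraction of O₂ in the effusate = (n_O₂/√M_O₂) / (n_O₂/√M_O₂ + n_F₂/√M_F₂)
= (2.67/√32.00) / (2.67/√32.00 + 2.44/√38.00) = 0.4720/(0.4720 + 0.3958) = 0.544.

0.544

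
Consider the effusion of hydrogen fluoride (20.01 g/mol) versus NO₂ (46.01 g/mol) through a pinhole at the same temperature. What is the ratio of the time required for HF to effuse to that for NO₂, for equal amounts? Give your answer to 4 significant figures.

0.6595

Using Graham's law: t_HF/t_NO₂ = √(M_HF/M_NO₂) = √(20.01/46.01) = √0.4349 = 0.6595.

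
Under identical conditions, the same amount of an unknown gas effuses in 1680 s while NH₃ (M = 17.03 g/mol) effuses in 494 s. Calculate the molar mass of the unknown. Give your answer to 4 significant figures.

By Graham's law, t_X/t_NH₃ = √(M_X/M_NH₃).
1680/494 = 3.401 = √(M_X/17.03)
M_X = 17.03 × 3.401² = 17.03 × 11.57 = 197.0 g/mol

197.0 g/mol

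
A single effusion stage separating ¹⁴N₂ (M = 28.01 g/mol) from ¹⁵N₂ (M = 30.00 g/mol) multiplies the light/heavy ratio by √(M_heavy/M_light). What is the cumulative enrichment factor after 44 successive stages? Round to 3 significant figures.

Each stage multiplies the ratio by α = √(30.00/28.01), so after 44 stages the overall factor is α^44 = (30.00/28.01)^(44/2).
= 1.07105^22 = 4.53.

4.53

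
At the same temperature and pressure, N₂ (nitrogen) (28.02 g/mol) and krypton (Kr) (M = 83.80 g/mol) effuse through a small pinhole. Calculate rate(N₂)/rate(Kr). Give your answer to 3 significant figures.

Graham's law gives rate_N₂/rate_Kr = √(M_Kr/M_N₂) = √(83.80/28.02) = √2.991 = 1.73.

1.73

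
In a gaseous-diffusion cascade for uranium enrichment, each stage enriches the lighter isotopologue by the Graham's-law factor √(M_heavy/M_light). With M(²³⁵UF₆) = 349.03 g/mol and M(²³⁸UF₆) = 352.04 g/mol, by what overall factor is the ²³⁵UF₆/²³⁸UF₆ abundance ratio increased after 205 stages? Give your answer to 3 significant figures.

Overall factor = α^205 with α = √(352.04/349.03), i.e. (352.04/349.03)^(205/2).
= 1.00862^(205/2) = 2.41.

2.41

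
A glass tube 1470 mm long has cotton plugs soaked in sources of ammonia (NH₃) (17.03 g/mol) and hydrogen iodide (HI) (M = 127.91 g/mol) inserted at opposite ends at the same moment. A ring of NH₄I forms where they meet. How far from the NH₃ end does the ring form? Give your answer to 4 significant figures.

1077 mm

Distances travelled in equal time are proportional to diffusion rates, so d_NH₃/d_HI = √(M_HI/M_NH₃) = √(127.91/17.03) = 2.741.
With d_NH₃ + d_HI = 1470 mm, d_HI = 1470/(1 + 2.741) = 393.0 mm.
d_NH₃ = 1470 − 393.0 = 1077 mm.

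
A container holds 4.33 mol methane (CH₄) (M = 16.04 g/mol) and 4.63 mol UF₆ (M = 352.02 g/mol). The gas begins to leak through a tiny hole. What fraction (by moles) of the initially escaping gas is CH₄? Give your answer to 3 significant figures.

0.814

The effusion rate of species i is ∝ p_i/√M_i ∝ n_i/√M_i.
x_CH₄(eff) = (n_CH₄/√M_CH₄) / (n_CH₄/√M_CH₄ + n_UF₆/√M_UF₆)
= (4.33/√16.04) / (4.33/√16.04 + 4.63/√352.02) = 1.081/(1.081 + 0.2468) = 0.814.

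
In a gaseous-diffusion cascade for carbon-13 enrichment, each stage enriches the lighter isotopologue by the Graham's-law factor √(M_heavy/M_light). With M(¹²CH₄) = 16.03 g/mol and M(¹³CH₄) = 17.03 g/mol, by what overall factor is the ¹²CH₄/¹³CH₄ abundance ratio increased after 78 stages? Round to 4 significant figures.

After 78 stages the ratio has grown by (√(17.03/16.03))^78 = (17.03/16.03)^(78/2).
= 1.06238^39 = 10.59.

10.59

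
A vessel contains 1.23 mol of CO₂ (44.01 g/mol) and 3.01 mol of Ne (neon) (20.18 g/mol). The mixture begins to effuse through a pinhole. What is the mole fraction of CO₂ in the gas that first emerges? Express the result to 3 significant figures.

Rate_i ∝ x_i/√M_i (Graham's law weighted by mole fraction), so the effusate composition follows n_i/√M_i.
x_CO₂(eff) = (n_CO₂/√M_CO₂) / (n_CO₂/√M_CO₂ + n_Ne/√M_Ne)
= (1.23/√44.01) / (1.23/√44.01 + 3.01/√20.18) = 0.1854/(0.1854 + 0.6700) = 0.217.

0.217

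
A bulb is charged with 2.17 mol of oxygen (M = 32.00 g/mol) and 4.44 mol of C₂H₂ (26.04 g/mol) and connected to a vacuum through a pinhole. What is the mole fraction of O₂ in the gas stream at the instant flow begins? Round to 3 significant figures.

0.306

Each component's effusion rate ∝ (its partial pressure)·(1/√M) ∝ n_i/√M_i.
So x_O₂ in the escaping gas = (n_O₂/√M_O₂) / Σ(n_i/√M_i)
= (2.17/√32.00) / (2.17/√32.00 + 4.44/√26.04) = 0.3836/(0.3836 + 0.8701) = 0.306.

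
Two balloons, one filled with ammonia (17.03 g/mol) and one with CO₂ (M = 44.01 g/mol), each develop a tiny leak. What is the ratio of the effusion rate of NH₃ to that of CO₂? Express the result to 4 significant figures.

Graham's law gives rate_NH₃/rate_CO₂ = √(M_CO₂/M_NH₃) = √(44.01/17.03) = √2.584 = 1.608.

1.608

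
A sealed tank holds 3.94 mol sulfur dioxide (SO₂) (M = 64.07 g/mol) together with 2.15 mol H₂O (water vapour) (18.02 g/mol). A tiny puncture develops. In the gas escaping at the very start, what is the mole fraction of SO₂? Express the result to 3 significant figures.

0.493

Rate_i ∝ x_i/√M_i (Graham's law weighted by mole fraction), so the effusate composition follows n_i/√M_i.
Mole fraction of SO₂ in the effusate = (n_SO₂/√M_SO₂) / (n_SO₂/√M_SO₂ + n_H₂O/√M_H₂O)
= (3.94/√64.07) / (3.94/√64.07 + 2.15/√18.02) = 0.4922/(0.4922 + 0.5065) = 0.493.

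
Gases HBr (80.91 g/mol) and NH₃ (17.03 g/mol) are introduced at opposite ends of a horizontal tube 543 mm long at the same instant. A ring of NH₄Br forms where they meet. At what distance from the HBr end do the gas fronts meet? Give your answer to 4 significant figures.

In equal time, each gas travels a distance ∝ its rate ∝ 1/√M, so d_HBr/d_NH₃ = √(M_NH₃/M_HBr) = √(17.03/80.91) = 0.4588.
With d_HBr + d_NH₃ = 543 mm, d_NH₃ = 543/(1 + 0.4588) = 372.2 mm.
d_HBr = 543 − 372.2 = 170.8 mm.

170.8 mm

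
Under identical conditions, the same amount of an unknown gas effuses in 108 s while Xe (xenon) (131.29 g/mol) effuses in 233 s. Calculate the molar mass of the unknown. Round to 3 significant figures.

28.2 g/mol

From Graham's law, t_X/t_Xe = √(M_X/M_Xe).
108/233 = 0.4635 = √(M_X/131.29)
M_X = 131.29 × 0.4635² = 131.29 × 0.2149 = 28.2 g/mol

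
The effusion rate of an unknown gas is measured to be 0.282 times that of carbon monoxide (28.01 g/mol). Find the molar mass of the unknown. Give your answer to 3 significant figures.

Graham's law gives rate_X/rate_CO = √(M_CO/M_X).
0.282 = √(28.01/M_X)
M_X = 28.01 / 0.282² = 28.01 / 0.07952 = 352 g/mol

352 g/mol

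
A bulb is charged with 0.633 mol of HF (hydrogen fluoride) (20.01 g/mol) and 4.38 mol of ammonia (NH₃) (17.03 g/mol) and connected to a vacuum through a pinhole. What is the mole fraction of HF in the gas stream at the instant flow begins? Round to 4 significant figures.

0.1176

Each component's effusion rate ∝ (its partial pressure)·(1/√M) ∝ n_i/√M_i.
Mole fraction of HF in the effusate = (n_HF/√M_HF) / (n_HF/√M_HF + n_NH₃/√M_NH₃)
= (0.633/√20.01) / (0.633/√20.01 + 4.38/√17.03) = 0.1415/(0.1415 + 1.061) = 0.1176.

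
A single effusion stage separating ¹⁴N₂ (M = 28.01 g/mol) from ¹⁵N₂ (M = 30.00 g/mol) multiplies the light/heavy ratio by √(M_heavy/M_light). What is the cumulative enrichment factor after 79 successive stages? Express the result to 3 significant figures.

After 79 stages the ratio has grown by (√(30.00/28.01))^79 = (30.00/28.01)^(79/2).
= 1.07105^(79/2) = 15.0.

15.0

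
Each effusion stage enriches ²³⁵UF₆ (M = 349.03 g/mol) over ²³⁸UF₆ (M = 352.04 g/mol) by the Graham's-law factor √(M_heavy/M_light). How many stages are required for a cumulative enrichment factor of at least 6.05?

420

Per stage α = (352.04/349.03)^(1/2) = 1.00862^0.5, giving ln α = 0.004293.
Need α^N ≥ 6.05 ⇒ N ≥ ln(6.05) / ln α = 1.800 / 0.004293 = 419.26.
Rounding up, N = 420 stages.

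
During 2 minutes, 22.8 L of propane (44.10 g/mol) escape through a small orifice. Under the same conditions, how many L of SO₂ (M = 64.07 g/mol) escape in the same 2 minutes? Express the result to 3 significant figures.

Since effusion rate ∝ 1/√M, rate_SO₂/rate_C₃H₈ = √(M_C₃H₈/M_SO₂) = √(44.10/64.07) = √0.6883 = 0.8296.
So the volume for SO₂ is 22.8 × 0.8296 = 18.9 L.

18.9 L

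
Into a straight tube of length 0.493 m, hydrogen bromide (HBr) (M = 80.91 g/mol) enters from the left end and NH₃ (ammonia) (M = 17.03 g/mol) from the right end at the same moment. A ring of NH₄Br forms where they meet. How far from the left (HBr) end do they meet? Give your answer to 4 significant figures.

Graham's law gives d_HBr/d_NH₃ = rate_HBr/rate_NH₃ = √(M_NH₃/M_HBr) = √(17.03/80.91) = 0.4588.
With d_HBr + d_NH₃ = 0.493 m, d_NH₃ = 0.493/(1 + 0.4588) = 0.3380 m.
d_HBr = 0.493 − 0.3380 = 0.1550 m.

0.1550 m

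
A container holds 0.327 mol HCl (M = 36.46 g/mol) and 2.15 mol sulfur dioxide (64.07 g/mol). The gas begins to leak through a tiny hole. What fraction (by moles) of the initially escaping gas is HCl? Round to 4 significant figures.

0.1678

Effusion rate of each component ∝ n_i/√M_i (partial pressure × 1/√M).
Mole fraction of HCl in the effusate = (n_HCl/√M_HCl) / (n_HCl/√M_HCl + n_SO₂/√M_SO₂)
= (0.327/√36.46) / (0.327/√36.46 + 2.15/√64.07) = 0.05416/(0.05416 + 0.2686) = 0.1678.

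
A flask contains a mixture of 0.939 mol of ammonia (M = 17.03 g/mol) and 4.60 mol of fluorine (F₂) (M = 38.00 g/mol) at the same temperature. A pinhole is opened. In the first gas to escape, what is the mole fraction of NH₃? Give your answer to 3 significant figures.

Rate_i ∝ x_i/√M_i (Graham's law weighted by mole fraction), so the effusate composition follows n_i/√M_i.
x_NH₃(eff) = (n_NH₃/√M_NH₃) / (n_NH₃/√M_NH₃ + n_F₂/√M_F₂)
= (0.939/√17.03) / (0.939/√17.03 + 4.60/√38.00) = 0.2275/(0.2275 + 0.7462) = 0.234.

0.234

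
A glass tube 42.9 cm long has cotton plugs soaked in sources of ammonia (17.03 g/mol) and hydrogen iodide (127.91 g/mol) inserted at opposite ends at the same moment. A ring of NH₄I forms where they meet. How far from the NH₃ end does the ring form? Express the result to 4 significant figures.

31.43 cm

The fronts meet when d_NH₃ + d_HI = L with d_NH₃/d_HI = √(M_HI/M_NH₃) (Graham's law). Here √(M_HI/M_NH₃) = √(127.91/17.03) = 2.741.
With d_NH₃ + d_HI = 42.9 cm, d_HI = 42.9/(1 + 2.741) = 11.47 cm.
d_NH₃ = 42.9 − 11.47 = 31.43 cm.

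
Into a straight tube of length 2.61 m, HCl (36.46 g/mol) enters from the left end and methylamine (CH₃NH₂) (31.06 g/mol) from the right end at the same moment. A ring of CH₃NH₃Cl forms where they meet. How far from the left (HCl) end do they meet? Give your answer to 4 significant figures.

1.253 m

Distances travelled in equal time are proportional to diffusion rates, so d_HCl/d_CH₃NH₂ = √(M_CH₃NH₂/M_HCl) = √(31.06/36.46) = 0.9230.
With d_HCl + d_CH₃NH₂ = 2.61 m, d_CH₃NH₂ = 2.61/(1 + 0.9230) = 1.357 m.
d_HCl = 2.61 − 1.357 = 1.253 m.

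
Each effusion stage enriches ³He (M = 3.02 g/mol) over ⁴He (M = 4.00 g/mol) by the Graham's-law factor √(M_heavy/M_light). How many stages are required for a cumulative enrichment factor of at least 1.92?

With α = √(4.00/3.02) per stage, ln α = ½ ln(1.32450) = 0.1405.
Need α^N ≥ 1.92 ⇒ N ≥ ln(1.92) / ln α = 0.6523 / 0.1405 = 4.64.
So at least 5 stages are needed.

5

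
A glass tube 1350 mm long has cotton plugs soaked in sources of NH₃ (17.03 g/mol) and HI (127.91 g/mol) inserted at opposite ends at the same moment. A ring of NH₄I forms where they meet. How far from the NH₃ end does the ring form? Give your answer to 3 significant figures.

989 mm

Graham's law gives d_NH₃/d_HI = rate_NH₃/rate_HI = √(M_HI/M_NH₃) = √(127.91/17.03) = 2.741.
With d_NH₃ + d_HI = 1350 mm, d_HI = 1350/(1 + 2.741) = 360.9 mm.
d_NH₃ = 1350 − 360.9 = 989 mm.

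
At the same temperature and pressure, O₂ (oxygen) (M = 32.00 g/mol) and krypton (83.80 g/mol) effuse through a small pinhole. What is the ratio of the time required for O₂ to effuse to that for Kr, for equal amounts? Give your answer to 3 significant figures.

0.618

Since effusion rate ∝ 1/√M, t_O₂/t_Kr = √(M_O₂/M_Kr) = √(32.00/83.80) = √0.3819 = 0.618.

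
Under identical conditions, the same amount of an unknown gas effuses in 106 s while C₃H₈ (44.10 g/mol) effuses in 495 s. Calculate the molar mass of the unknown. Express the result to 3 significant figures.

2.02 g/mol

By Graham's law, t_X/t_C₃H₈ = √(M_X/M_C₃H₈).
106/495 = 0.2141 = √(M_X/44.10)
M_X = 44.10 × 0.2141² = 44.10 × 0.04586 = 2.02 g/mol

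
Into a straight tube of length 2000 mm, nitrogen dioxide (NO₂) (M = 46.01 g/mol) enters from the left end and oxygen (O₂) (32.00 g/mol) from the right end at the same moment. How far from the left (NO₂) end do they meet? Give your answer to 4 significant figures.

909.5 mm

In equal time, each gas travels a distance ∝ its rate ∝ 1/√M, so d_NO₂/d_O₂ = √(M_O₂/M_NO₂) = √(32.00/46.01) = 0.8340.
With d_NO₂ + d_O₂ = 2000 mm, d_O₂ = 2000/(1 + 0.8340) = 1091 mm.
d_NO₂ = 2000 − 1091 = 909.5 mm.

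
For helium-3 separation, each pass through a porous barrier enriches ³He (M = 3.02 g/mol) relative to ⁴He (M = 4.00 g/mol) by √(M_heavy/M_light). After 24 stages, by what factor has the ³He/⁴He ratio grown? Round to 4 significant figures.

29.15

After 24 stages the ratio has grown by (√(4.00/3.02))^24 = (4.00/3.02)^(24/2).
= 1.32450^12 = 29.15.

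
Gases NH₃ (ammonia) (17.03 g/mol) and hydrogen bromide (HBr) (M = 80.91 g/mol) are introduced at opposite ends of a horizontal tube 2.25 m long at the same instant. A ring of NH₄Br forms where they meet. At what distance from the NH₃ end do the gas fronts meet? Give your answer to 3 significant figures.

The fronts meet when d_NH₃ + d_HBr = L with d_NH₃/d_HBr = √(M_HBr/M_NH₃) (Graham's law). Here √(M_HBr/M_NH₃) = √(80.91/17.03) = 2.180.
With d_NH₃ + d_HBr = 2.25 m, d_HBr = 2.25/(1 + 2.180) = 0.7076 m.
d_NH₃ = 2.25 − 0.7076 = 1.54 m.

1.54 m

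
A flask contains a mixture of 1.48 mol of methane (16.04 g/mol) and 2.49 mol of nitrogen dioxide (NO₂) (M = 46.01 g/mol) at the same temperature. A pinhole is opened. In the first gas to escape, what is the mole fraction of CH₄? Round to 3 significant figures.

Each component's effusion rate ∝ (its partial pressure)·(1/√M) ∝ n_i/√M_i.
So x_CH₄ in the escaping gas = (n_CH₄/√M_CH₄) / Σ(n_i/√M_i)
= (1.48/√16.04) / (1.48/√16.04 + 2.49/√46.01) = 0.3695/(0.3695 + 0.3671) = 0.502.

0.502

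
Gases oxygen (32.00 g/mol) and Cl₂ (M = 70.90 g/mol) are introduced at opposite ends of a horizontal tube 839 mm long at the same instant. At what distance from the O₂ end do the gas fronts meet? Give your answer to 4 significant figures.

The fronts meet when d_O₂ + d_Cl₂ = L with d_O₂/d_Cl₂ = √(M_Cl₂/M_O₂) (Graham's law). Here √(M_Cl₂/M_O₂) = √(70.90/32.00) = 1.488.
With d_O₂ + d_Cl₂ = 839 mm, d_Cl₂ = 839/(1 + 1.488) = 337.2 mm.
d_O₂ = 839 − 337.2 = 501.8 mm.

501.8 mm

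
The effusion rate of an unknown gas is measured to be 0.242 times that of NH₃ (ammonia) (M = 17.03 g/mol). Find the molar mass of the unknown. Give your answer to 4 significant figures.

290.8 g/mol

Graham's law gives rate_X/rate_NH₃ = √(M_NH₃/M_X).
0.242 = √(17.03/M_X)
M_X = 17.03 / 0.242² = 17.03 / 0.05856 = 290.8 g/mol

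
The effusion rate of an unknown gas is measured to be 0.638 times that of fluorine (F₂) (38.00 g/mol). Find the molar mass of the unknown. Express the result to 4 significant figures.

By Graham's law, rate_X/rate_F₂ = √(M_F₂/M_X).
0.638 = √(38.00/M_X)
M_X = 38.00 / 0.638² = 38.00 / 0.4070 = 93.36 g/mol

93.36 g/mol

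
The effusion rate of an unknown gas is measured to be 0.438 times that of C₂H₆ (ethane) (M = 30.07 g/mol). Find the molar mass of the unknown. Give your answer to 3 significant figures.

By Graham's law, rate_X/rate_C₂H₆ = √(M_C₂H₆/M_X).
0.438 = √(30.07/M_X)
M_X = 30.07 / 0.438² = 30.07 / 0.1918 = 157 g/mol

157 g/mol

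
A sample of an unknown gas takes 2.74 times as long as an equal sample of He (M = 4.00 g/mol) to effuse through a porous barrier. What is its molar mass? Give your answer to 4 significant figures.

Using Graham's law: t_X/t_He = √(M_X/M_He).
2.74 = √(M_X/4.00)
M_X = 4.00 × 2.74² = 4.00 × 7.508 = 30.03 g/mol

30.03 g/mol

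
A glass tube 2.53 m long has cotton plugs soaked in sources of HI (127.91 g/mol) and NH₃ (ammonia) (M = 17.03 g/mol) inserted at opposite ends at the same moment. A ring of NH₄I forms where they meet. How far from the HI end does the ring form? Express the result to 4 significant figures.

0.6764 m

Distances travelled in equal time are proportional to diffusion rates, so d_HI/d_NH₃ = √(M_NH₃/M_HI) = √(17.03/127.91) = 0.3649.
With d_HI + d_NH₃ = 2.53 m, d_NH₃ = 2.53/(1 + 0.3649) = 1.854 m.
d_HI = 2.53 − 1.854 = 0.6764 m.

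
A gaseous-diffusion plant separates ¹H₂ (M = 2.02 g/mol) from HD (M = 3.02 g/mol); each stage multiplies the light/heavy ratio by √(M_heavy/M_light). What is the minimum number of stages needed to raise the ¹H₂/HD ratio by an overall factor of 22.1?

Per stage α = (3.02/2.02)^(1/2) = 1.49505^0.5, giving ln α = 0.2011.
Need α^N ≥ 22.1 ⇒ N ≥ ln(22.1) / ln α = 3.096 / 0.2011 = 15.39.
So at least 16 stages are needed.

16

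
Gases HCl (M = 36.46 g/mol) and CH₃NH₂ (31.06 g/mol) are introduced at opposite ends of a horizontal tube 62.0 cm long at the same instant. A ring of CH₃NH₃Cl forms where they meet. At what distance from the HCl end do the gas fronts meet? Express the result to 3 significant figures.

29.8 cm

Graham's law gives d_HCl/d_CH₃NH₂ = rate_HCl/rate_CH₃NH₂ = √(M_CH₃NH₂/M_HCl) = √(31.06/36.46) = 0.9230.
With d_HCl + d_CH₃NH₂ = 62.0 cm, d_CH₃NH₂ = 62.0/(1 + 0.9230) = 32.24 cm.
d_HCl = 62.0 − 32.24 = 29.8 cm.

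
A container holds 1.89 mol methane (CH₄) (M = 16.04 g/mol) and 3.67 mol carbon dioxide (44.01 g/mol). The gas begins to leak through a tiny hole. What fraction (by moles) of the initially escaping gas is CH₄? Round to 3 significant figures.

Effusion rate of each component ∝ n_i/√M_i (partial pressure × 1/√M).
x_CH₄(eff) = (n_CH₄/√M_CH₄) / (n_CH₄/√M_CH₄ + n_CO₂/√M_CO₂)
= (1.89/√16.04) / (1.89/√16.04 + 3.67/√44.01) = 0.4719/(0.4719 + 0.5532) = 0.460.

0.460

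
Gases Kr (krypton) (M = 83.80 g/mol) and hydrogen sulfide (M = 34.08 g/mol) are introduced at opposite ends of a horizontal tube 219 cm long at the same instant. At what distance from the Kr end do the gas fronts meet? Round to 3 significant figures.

85.3 cm

Graham's law gives d_Kr/d_H₂S = rate_Kr/rate_H₂S = √(M_H₂S/M_Kr) = √(34.08/83.80) = 0.6377.
With d_Kr + d_H₂S = 219 cm, d_H₂S = 219/(1 + 0.6377) = 133.7 cm.
d_Kr = 219 − 133.7 = 85.3 cm.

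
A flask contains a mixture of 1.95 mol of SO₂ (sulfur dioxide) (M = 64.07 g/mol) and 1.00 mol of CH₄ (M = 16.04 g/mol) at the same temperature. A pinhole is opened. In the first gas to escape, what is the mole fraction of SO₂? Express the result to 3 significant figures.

0.494

Effusion rate of each component ∝ n_i/√M_i (partial pressure × 1/√M).
So x_SO₂ in the escaping gas = (n_SO₂/√M_SO₂) / Σ(n_i/√M_i)
= (1.95/√64.07) / (1.95/√64.07 + 1.00/√16.04) = 0.2436/(0.2436 + 0.2497) = 0.494.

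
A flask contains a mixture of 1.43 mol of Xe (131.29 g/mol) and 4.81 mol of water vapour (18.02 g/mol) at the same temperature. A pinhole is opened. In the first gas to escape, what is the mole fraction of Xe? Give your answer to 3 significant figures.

0.0992

Each component's effusion rate ∝ (its partial pressure)·(1/√M) ∝ n_i/√M_i.
So x_Xe in the escaping gas = (n_Xe/√M_Xe) / Σ(n_i/√M_i)
= (1.43/√131.29) / (1.43/√131.29 + 4.81/√18.02) = 0.1248/(0.1248 + 1.133) = 0.0992.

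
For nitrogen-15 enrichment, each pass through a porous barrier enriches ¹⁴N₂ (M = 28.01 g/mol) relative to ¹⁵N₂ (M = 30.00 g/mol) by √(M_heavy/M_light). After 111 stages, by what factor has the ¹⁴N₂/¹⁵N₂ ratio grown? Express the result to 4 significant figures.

Overall factor = α^111 with α = √(30.00/28.01), i.e. (30.00/28.01)^(111/2).
= 1.07105^(111/2) = 45.12.

45.12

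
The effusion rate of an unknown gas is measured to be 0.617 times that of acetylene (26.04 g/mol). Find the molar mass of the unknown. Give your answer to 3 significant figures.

Graham's law gives rate_X/rate_C₂H₂ = √(M_C₂H₂/M_X).
0.617 = √(26.04/M_X)
M_X = 26.04 / 0.617² = 26.04 / 0.3807 = 68.4 g/mol

68.4 g/mol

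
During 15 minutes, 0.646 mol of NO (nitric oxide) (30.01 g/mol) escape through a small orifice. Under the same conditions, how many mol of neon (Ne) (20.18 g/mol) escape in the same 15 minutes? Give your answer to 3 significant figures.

From Graham's law, rate_Ne/rate_NO = √(M_NO/M_Ne) = √(30.01/20.18) = √1.487 = 1.219.
So the amount for Ne is 0.646 × 1.219 = 0.788 mol.

0.788 mol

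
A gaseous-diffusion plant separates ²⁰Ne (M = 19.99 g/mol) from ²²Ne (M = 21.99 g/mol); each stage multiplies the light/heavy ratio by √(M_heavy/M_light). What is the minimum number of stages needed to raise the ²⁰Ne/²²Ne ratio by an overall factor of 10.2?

Single-stage factor α = √(21.99/19.99), so ln α = ½ ln(1.10005) = 0.04768.
Need α^N ≥ 10.2 ⇒ N ≥ ln(10.2) / ln α = 2.322 / 0.04768 = 48.71.
Rounding up, N = 49 stages.

49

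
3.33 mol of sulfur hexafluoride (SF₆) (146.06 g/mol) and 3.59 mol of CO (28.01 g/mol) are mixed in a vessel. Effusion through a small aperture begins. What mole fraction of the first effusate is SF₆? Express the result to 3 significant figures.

Each component's effusion rate ∝ (its partial pressure)·(1/√M) ∝ n_i/√M_i.
So x_SF₆ in the escaping gas = (n_SF₆/√M_SF₆) / Σ(n_i/√M_i)
= (3.33/√146.06) / (3.33/√146.06 + 3.59/√28.01) = 0.2755/(0.2755 + 0.6783) = 0.289.

0.289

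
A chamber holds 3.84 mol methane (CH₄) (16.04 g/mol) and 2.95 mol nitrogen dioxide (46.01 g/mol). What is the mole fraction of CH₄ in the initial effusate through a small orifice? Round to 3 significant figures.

Rate_i ∝ x_i/√M_i (Graham's law weighted by mole fraction), so the effusate composition follows n_i/√M_i.
So x_CH₄ in the escaping gas = (n_CH₄/√M_CH₄) / Σ(n_i/√M_i)
= (3.84/√16.04) / (3.84/√16.04 + 2.95/√46.01) = 0.9588/(0.9588 + 0.4349) = 0.688.

0.688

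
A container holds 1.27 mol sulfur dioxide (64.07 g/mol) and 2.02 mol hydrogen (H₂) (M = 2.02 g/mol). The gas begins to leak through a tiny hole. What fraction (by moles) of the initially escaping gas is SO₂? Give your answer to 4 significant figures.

The effusion rate of species i is ∝ p_i/√M_i ∝ n_i/√M_i.
x_SO₂(eff) = (n_SO₂/√M_SO₂) / (n_SO₂/√M_SO₂ + n_H₂/√M_H₂)
= (1.27/√64.07) / (1.27/√64.07 + 2.02/√2.02) = 0.1587/(0.1587 + 1.421) = 0.1004.

0.1004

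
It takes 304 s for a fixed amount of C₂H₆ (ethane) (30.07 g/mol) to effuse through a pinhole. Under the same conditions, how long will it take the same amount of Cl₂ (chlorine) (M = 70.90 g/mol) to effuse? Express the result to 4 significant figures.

Graham's law gives t_Cl₂/t_C₂H₆ = √(M_Cl₂/M_C₂H₆) = √(70.90/30.07) = √2.358 = 1.536.
So the time for Cl₂ is 304 × 1.536 = 466.8 s.

466.8 s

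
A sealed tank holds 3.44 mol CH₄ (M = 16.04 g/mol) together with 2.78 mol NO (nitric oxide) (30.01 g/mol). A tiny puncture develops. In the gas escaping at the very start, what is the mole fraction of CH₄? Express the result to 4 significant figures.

0.6286

Rate_i ∝ x_i/√M_i (Graham's law weighted by mole fraction), so the effusate composition follows n_i/√M_i.
So x_CH₄ in the escaping gas = (n_CH₄/√M_CH₄) / Σ(n_i/√M_i)
= (3.44/√16.04) / (3.44/√16.04 + 2.78/√30.01) = 0.8589/(0.8589 + 0.5075) = 0.6286.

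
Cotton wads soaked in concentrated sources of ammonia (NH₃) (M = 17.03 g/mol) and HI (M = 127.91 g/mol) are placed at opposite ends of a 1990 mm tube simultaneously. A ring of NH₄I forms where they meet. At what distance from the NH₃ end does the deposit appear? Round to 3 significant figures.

1460 mm

In equal time, each gas travels a distance ∝ its rate ∝ 1/√M, so d_NH₃/d_HI = √(M_HI/M_NH₃) = √(127.91/17.03) = 2.741.
With d_NH₃ + d_HI = 1990 mm, d_HI = 1990/(1 + 2.741) = 532.0 mm.
d_NH₃ = 1990 − 532.0 = 1460 mm.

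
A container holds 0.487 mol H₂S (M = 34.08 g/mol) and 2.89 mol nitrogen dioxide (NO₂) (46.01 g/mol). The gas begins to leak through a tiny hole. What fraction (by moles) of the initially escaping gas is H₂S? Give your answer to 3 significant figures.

0.164

Rate_i ∝ x_i/√M_i (Graham's law weighted by mole fraction), so the effusate composition follows n_i/√M_i.
x_H₂S(eff) = (n_H₂S/√M_H₂S) / (n_H₂S/√M_H₂S + n_NO₂/√M_NO₂)
= (0.487/√34.08) / (0.487/√34.08 + 2.89/√46.01) = 0.08342/(0.08342 + 0.4261) = 0.164.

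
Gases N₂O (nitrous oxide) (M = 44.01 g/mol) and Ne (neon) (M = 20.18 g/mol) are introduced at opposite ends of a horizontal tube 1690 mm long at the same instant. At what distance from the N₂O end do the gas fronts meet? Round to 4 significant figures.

682.3 mm

Distances travelled in equal time are proportional to diffusion rates, so d_N₂O/d_Ne = √(M_Ne/M_N₂O) = √(20.18/44.01) = 0.6772.
With d_N₂O + d_Ne = 1690 mm, d_Ne = 1690/(1 + 0.6772) = 1008 mm.
d_N₂O = 1690 − 1008 = 682.3 mm.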